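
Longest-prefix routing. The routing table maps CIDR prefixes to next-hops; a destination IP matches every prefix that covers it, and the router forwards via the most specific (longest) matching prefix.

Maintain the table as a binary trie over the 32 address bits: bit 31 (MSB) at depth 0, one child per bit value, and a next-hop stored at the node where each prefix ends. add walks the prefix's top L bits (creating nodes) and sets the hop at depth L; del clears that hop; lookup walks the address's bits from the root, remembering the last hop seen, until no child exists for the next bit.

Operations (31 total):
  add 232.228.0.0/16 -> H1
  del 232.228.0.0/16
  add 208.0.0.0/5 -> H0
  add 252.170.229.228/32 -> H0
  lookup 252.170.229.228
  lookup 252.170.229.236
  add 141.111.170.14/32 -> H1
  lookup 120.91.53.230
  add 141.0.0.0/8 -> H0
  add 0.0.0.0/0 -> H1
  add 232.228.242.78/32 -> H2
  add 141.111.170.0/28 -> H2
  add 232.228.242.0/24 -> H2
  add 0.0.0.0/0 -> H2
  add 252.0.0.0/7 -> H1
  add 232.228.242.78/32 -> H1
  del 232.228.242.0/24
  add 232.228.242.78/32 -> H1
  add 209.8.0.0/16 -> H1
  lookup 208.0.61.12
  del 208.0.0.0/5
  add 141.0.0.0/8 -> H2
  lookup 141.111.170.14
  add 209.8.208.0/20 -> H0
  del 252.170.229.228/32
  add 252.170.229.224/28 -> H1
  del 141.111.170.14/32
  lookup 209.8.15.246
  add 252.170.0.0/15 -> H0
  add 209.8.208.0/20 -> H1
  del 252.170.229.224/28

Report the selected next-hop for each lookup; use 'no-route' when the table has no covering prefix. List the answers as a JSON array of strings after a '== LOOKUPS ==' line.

Process each operation:
  + 232.228.0.0/16 (H1) depth=16
  - 232.228.0.0/16 clear@16
  + 208.0.0.0/5 (H0) depth=5
  + 252.170.229.228/32 (H0) depth=32
  Q 252.170.229.228: descend 11111100101010101110010111100100 ; hops seen [H0] ; pick H0
  Q 252.170.229.236: descend 1111110010101010111001011110 ; hops seen [∅] ; pick no-route
  + 141.111.170.14/32 (H1) depth=32
  Q 120.91.53.230: descend ε ; hops seen [∅] ; pick no-route
  + 141.0.0.0/8 (H0) depth=8
  + 0.0.0.0/0 (H1) depth=0
  + 232.228.242.78/32 (H2) depth=32
  + 141.111.170.0/28 (H2) depth=28
  + 232.228.242.0/24 (H2) depth=24
  + 0.0.0.0/0 (H2) depth=0
  + 252.0.0.0/7 (H1) depth=7
  + 232.228.242.78/32 (H1) depth=32
  - 232.228.242.0/24 clear@24
  + 232.228.242.78/32 (H1) depth=32
  + 209.8.0.0/16 (H1) depth=16
  Q 208.0.61.12: descend 1101000 ; hops seen [H2,H0] ; pick H0
  - 208.0.0.0/5 clear@5
  + 141.0.0.0/8 (H2) depth=8
  Q 141.111.170.14: descend 10001101011011111010101000001110 ; hops seen [H2,H2,H2,H1] ; pick H1
  + 209.8.208.0/20 (H0) depth=20
  - 252.170.229.228/32 clear@32
  + 252.170.229.224/28 (H1) depth=28
  - 141.111.170.14/32 clear@32
  Q 209.8.15.246: descend 1101000100001000 ; hops seen [H2,H1] ; pick H1
  + 252.170.0.0/15 (H0) depth=15
  + 209.8.208.0/20 (H1) depth=20
  - 252.170.229.224/28 clear@28

== LOOKUPS ==
["H0","no-route","no-route","H0","H1","H1"]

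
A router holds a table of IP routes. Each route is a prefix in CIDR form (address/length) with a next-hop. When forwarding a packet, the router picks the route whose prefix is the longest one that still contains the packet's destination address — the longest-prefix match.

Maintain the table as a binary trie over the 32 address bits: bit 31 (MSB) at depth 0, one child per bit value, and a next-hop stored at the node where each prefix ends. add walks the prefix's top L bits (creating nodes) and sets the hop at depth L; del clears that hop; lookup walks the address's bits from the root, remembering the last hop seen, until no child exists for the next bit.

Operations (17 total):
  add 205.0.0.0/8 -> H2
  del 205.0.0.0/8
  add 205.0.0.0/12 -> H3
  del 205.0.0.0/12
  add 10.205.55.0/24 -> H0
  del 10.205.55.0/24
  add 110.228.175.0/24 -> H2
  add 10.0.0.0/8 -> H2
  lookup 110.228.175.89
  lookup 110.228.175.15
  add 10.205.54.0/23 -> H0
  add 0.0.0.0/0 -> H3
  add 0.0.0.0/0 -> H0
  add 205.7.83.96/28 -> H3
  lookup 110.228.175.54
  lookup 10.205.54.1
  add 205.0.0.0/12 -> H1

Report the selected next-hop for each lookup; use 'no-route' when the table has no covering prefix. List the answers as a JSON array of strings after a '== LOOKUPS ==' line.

Apply in order:
  + 205.0.0.0/8 (H2) depth=8
  del 205.0.0.0/8 (clear depth 8)
  + 205.0.0.0/12 (H3) depth=12
  del 205.0.0.0/12 (clear depth 12)
  + 10.205.55.0/24 (H0) depth=24
  del 10.205.55.0/24 (clear depth 24)
  + 110.228.175.0/24 (H2) depth=24
  + 10.0.0.0/8 (H2) depth=8
  lookup 110.228.175.89: bits 011011101110010010101111 walk d0:-→d1:-→d2:-→d3:-→d4:-→d5:-→d6:-→d7:-→d8:-→d9:-→d10:-→d11:-→d12:-→d13:-→d14:-→d15:-→d16:-→d17:-→d18:-→d19:-→d20:-→d21:-→d22:-→d23:-→d24:H2 -> H2
  lookup 110.228.175.15: bits 011011101110010010101111 walk d0:-→d1:-→d2:-→d3:-→d4:-→d5:-→d6:-→d7:-→d8:-→d9:-→d10:-→d11:-→d12:-→d13:-→d14:-→d15:-→d16:-→d17:-→d18:-→d19:-→d20:-→d21:-→d22:-→d23:-→d24:H2 -> H2
  + 10.205.54.0/23 (H0) depth=23
  + 0.0.0.0/0 (H3) depth=0
  + 0.0.0.0/0 (H0) depth=0
  + 205.7.83.96/28 (H3) depth=28
  lookup 110.228.175.54: bits 011011101110010010101111 walk d0:H0→d1:-→d2:-→d3:-→d4:-→d5:-→d6:-→d7:-→d8:-→d9:-→d10:-→d11:-→d12:-→d13:-→d14:-→d15:-→d16:-→d17:-→d18:-→d19:-→d20:-→d21:-→d22:-→d23:-→d24:H2 -> H2
  lookup 10.205.54.1: bits 00001010110011010011011 walk d0:H0→d1:-→d2:-→d3:-→d4:-→d5:-→d6:-→d7:-→d8:H2→d9:-→d10:-→d11:-→d12:-→d13:-→d14:-→d15:-→d16:-→d17:-→d18:-→d19:-→d20:-→d21:-→d22:-→d23:H0 -> H0
  + 205.0.0.0/12 (H1) depth=12

== LOOKUPS ==
["H2","H2","H2","H0"]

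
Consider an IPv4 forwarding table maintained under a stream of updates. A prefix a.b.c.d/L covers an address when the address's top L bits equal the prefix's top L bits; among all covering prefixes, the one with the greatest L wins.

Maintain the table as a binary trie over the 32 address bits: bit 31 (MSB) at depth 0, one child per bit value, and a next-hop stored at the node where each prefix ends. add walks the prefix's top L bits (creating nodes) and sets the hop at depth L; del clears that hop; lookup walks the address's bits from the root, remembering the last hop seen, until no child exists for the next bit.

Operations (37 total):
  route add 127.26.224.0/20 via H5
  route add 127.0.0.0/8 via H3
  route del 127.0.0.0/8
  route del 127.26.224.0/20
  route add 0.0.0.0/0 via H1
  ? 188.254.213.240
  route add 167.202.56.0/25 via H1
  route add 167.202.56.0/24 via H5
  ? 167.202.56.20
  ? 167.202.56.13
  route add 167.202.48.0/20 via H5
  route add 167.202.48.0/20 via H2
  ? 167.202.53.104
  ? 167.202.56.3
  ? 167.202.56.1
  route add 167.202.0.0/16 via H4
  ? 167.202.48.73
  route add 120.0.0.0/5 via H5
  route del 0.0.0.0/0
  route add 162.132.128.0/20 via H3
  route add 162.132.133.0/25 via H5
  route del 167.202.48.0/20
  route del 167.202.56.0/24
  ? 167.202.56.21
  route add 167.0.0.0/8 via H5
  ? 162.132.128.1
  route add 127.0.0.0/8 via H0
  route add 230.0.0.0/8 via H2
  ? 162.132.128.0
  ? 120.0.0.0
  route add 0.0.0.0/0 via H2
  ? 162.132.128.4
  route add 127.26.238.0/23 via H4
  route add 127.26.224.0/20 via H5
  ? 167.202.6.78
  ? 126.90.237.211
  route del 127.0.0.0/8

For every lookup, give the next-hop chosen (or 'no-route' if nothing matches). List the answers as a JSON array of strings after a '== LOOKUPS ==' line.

Apply in order:
  add 127.26.224.0/20 -> H5 at depth 20
  add 127.0.0.0/8 -> H3 at depth 8
  - 127.0.0.0/8 clear@8
  - 127.26.224.0/20 clear@20
  add 0.0.0.0/0 -> H1 at depth 0
  ? 188.254.213.240  path d0:H1  best=H1
  add 167.202.56.0/25 -> H1 at depth 25
  add 167.202.56.0/24 -> H5 at depth 24
  ? 167.202.56.20  path d0:H1→d1:-→d2:-→d3:-→d4:-→d5:-→d6:-→d7:-→d8:-→d9:-→d10:-→d11:-→d12:-→d13:-→d14:-→d15:-→d16:-→d17:-→d18:-→d19:-→d20:-→d21:-→d22:-→d23:-→d24:H5→d25:H1  best=H1
  ? 167.202.56.13  path d0:H1→d1:-→d2:-→d3:-→d4:-→d5:-→d6:-→d7:-→d8:-→d9:-→d10:-→d11:-→d12:-→d13:-→d14:-→d15:-→d16:-→d17:-→d18:-→d19:-→d20:-→d21:-→d22:-→d23:-→d24:H5→d25:H1  best=H1
  add 167.202.48.0/20 -> H5 at depth 20
  add 167.202.48.0/20 -> H2 at depth 20
  ? 167.202.53.104  path d0:H1→d1:-→d2:-→d3:-→d4:-→d5:-→d6:-→d7:-→d8:-→d9:-→d10:-→d11:-→d12:-→d13:-→d14:-→d15:-→d16:-→d17:-→d18:-→d19:-→d20:H2  best=H2
  ? 167.202.56.3  path d0:H1→d1:-→d2:-→d3:-→d4:-→d5:-→d6:-→d7:-→d8:-→d9:-→d10:-→d11:-→d12:-→d13:-→d14:-→d15:-→d16:-→d17:-→d18:-→d19:-→d20:H2→d21:-→d22:-→d23:-→d24:H5→d25:H1  best=H1
  ? 167.202.56.1  path d0:H1→d1:-→d2:-→d3:-→d4:-→d5:-→d6:-→d7:-→d8:-→d9:-→d10:-→d11:-→d12:-→d13:-→d14:-→d15:-→d16:-→d17:-→d18:-→d19:-→d20:H2→d21:-→d22:-→d23:-→d24:H5→d25:H1  best=H1
  add 167.202.0.0/16 -> H4 at depth 16
  ? 167.202.48.73  path d0:H1→d1:-→d2:-→d3:-→d4:-→d5:-→d6:-→d7:-→d8:-→d9:-→d10:-→d11:-→d12:-→d13:-→d14:-→d15:-→d16:H4→d17:-→d18:-→d19:-→d20:H2  best=H2
  add 120.0.0.0/5 -> H5 at depth 5
  - 0.0.0.0/0 clear@0
  add 162.132.128.0/20 -> H3 at depth 20
  add 162.132.133.0/25 -> H5 at depth 25
  - 167.202.48.0/20 clear@20
  - 167.202.56.0/24 clear@24
  ? 167.202.56.21  path d0:-→d1:-→d2:-→d3:-→d4:-→d5:-→d6:-→d7:-→d8:-→d9:-→d10:-→d11:-→d12:-→d13:-→d14:-→d15:-→d16:H4→d17:-→d18:-→d19:-→d20:-→d21:-→d22:-→d23:-→d24:-→d25:H1  best=H1
  add 167.0.0.0/8 -> H5 at depth 8
  ? 162.132.128.1  path d0:-→d1:-→d2:-→d3:-→d4:-→d5:-→d6:-→d7:-→d8:-→d9:-→d10:-→d11:-→d12:-→d13:-→d14:-→d15:-→d16:-→d17:-→d18:-→d19:-→d20:H3→d21:-  best=H3
  add 127.0.0.0/8 -> H0 at depth 8
  add 230.0.0.0/8 -> H2 at depth 8
  ? 162.132.128.0  path d0:-→d1:-→d2:-→d3:-→d4:-→d5:-→d6:-→d7:-→d8:-→d9:-→d10:-→d11:-→d12:-→d13:-→d14:-→d15:-→d16:-→d17:-→d18:-→d19:-→d20:H3→d21:-  best=H3
  ? 120.0.0.0  path d0:-→d1:-→d2:-→d3:-→d4:-→d5:H5  best=H5
  add 0.0.0.0/0 -> H2 at depth 0
  ? 162.132.128.4  path d0:H2→d1:-→d2:-→d3:-→d4:-→d5:-→d6:-→d7:-→d8:-→d9:-→d10:-→d11:-→d12:-→d13:-→d14:-→d15:-→d16:-→d17:-→d18:-→d19:-→d20:H3→d21:-  best=H3
  add 127.26.238.0/23 -> H4 at depth 23
  add 127.26.224.0/20 -> H5 at depth 20
  ? 167.202.6.78  path d0:H2→d1:-→d2:-→d3:-→d4:-→d5:-→d6:-→d7:-→d8:H5→d9:-→d10:-→d11:-→d12:-→d13:-→d14:-→d15:-→d16:H4→d17:-→d18:-  best=H4
  ? 126.90.237.211  path d0:H2→d1:-→d2:-→d3:-→d4:-→d5:H5→d6:-→d7:-  best=H5
  - 127.0.0.0/8 clear@8

== LOOKUPS ==
["H1","H1","H1","H2","H1","H1","H2","H1","H3","H3","H5","H3","H4","H5"]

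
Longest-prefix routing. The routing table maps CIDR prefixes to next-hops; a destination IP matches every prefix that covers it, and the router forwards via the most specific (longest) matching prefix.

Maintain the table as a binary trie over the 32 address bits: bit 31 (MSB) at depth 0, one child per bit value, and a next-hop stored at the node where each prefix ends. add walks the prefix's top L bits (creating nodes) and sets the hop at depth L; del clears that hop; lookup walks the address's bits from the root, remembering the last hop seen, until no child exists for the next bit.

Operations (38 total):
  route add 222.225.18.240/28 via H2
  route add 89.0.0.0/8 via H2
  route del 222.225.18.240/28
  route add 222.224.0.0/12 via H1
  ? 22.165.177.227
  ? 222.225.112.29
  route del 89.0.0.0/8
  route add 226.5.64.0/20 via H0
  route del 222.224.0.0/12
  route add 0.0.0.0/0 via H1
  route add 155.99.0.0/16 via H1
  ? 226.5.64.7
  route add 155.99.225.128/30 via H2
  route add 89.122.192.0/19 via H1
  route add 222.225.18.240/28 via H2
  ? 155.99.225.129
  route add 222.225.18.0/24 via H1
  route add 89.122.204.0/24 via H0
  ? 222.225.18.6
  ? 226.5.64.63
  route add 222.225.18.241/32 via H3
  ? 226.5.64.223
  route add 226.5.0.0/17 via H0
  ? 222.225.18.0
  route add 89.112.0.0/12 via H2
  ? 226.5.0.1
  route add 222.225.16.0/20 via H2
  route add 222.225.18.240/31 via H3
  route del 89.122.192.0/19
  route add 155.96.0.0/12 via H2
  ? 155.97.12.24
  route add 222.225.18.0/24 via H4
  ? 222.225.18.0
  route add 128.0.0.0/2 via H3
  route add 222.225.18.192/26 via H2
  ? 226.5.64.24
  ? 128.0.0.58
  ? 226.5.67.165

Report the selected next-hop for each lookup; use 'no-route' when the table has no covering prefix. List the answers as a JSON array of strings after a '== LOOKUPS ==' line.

Trace:
  + 222.225.18.240/28 (H2) depth=28
  + 89.0.0.0/8 (H2) depth=8
  - 222.225.18.240/28 clear@28
  + 222.224.0.0/12 (H1) depth=12
  ? 22.165.177.227  path d0:-→d1:-  best=no-route
  ? 222.225.112.29  path d0:-→d1:-→d2:-→d3:-→d4:-→d5:-→d6:-→d7:-→d8:-→d9:-→d10:-→d11:-→d12:H1→d13:-→d14:-→d15:-→d16:-→d17:-  best=H1
  - 89.0.0.0/8 clear@8
  + 226.5.64.0/20 (H0) depth=20
  - 222.224.0.0/12 clear@12
  + 0.0.0.0/0 (H1) depth=0
  + 155.99.0.0/16 (H1) depth=16
  ? 226.5.64.7  path d0:H1→d1:-→d2:-→d3:-→d4:-→d5:-→d6:-→d7:-→d8:-→d9:-→d10:-→d11:-→d12:-→d13:-→d14:-→d15:-→d16:-→d17:-→d18:-→d19:-→d20:H0  best=H0
  + 155.99.225.128/30 (H2) depth=30
  + 89.122.192.0/19 (H1) depth=19
  + 222.225.18.240/28 (H2) depth=28
  ? 155.99.225.129  path d0:H1→d1:-→d2:-→d3:-→d4:-→d5:-→d6:-→d7:-→d8:-→d9:-→d10:-→d11:-→d12:-→d13:-→d14:-→d15:-→d16:H1→d17:-→d18:-→d19:-→d20:-→d21:-→d22:-→d23:-→d24:-→d25:-→d26:-→d27:-→d28:-→d29:-→d30:H2  best=H2
  + 222.225.18.0/24 (H1) depth=24
  + 89.122.204.0/24 (H0) depth=24
  ? 222.225.18.6  path d0:H1→d1:-→d2:-→d3:-→d4:-→d5:-→d6:-→d7:-→d8:-→d9:-→d10:-→d11:-→d12:-→d13:-→d14:-→d15:-→d16:-→d17:-→d18:-→d19:-→d20:-→d21:-→d22:-→d23:-→d24:H1  best=H1
  ? 226.5.64.63  path d0:H1→d1:-→d2:-→d3:-→d4:-→d5:-→d6:-→d7:-→d8:-→d9:-→d10:-→d11:-→d12:-→d13:-→d14:-→d15:-→d16:-→d17:-→d18:-→d19:-→d20:H0  best=H0
  + 222.225.18.241/32 (H3) depth=32
  ? 226.5.64.223  path d0:H1→d1:-→d2:-→d3:-→d4:-→d5:-→d6:-→d7:-→d8:-→d9:-→d10:-→d11:-→d12:-→d13:-→d14:-→d15:-→d16:-→d17:-→d18:-→d19:-→d20:H0  best=H0
  + 226.5.0.0/17 (H0) depth=17
  ? 222.225.18.0  path d0:H1→d1:-→d2:-→d3:-→d4:-→d5:-→d6:-→d7:-→d8:-→d9:-→d10:-→d11:-→d12:-→d13:-→d14:-→d15:-→d16:-→d17:-→d18:-→d19:-→d20:-→d21:-→d22:-→d23:-→d24:H1  best=H1
  + 89.112.0.0/12 (H2) depth=12
  ? 226.5.0.1  path d0:H1→d1:-→d2:-→d3:-→d4:-→d5:-→d6:-→d7:-→d8:-→d9:-→d10:-→d11:-→d12:-→d13:-→d14:-→d15:-→d16:-→d17:H0  best=H0
  + 222.225.16.0/20 (H2) depth=20
  + 222.225.18.240/31 (H3) depth=31
  - 89.122.192.0/19 clear@19
  + 155.96.0.0/12 (H2) depth=12
  ? 155.97.12.24  path d0:H1→d1:-→d2:-→d3:-→d4:-→d5:-→d6:-→d7:-→d8:-→d9:-→d10:-→d11:-→d12:H2→d13:-→d14:-  best=H2
  + 222.225.18.0/24 (H4) depth=24
  ? 222.225.18.0  path d0:H1→d1:-→d2:-→d3:-→d4:-→d5:-→d6:-→d7:-→d8:-→d9:-→d10:-→d11:-→d12:-→d13:-→d14:-→d15:-→d16:-→d17:-→d18:-→d19:-→d20:H2→d21:-→d22:-→d23:-→d24:H4  best=H4
  + 128.0.0.0/2 (H3) depth=2
  + 222.225.18.192/26 (H2) depth=26
  ? 226.5.64.24  path d0:H1→d1:-→d2:-→d3:-→d4:-→d5:-→d6:-→d7:-→d8:-→d9:-→d10:-→d11:-→d12:-→d13:-→d14:-→d15:-→d16:-→d17:H0→d18:-→d19:-→d20:H0  best=H0
  ? 128.0.0.58  path d0:H1→d1:-→d2:H3→d3:-  best=H3
  ? 226.5.67.165  path d0:H1→d1:-→d2:-→d3:-→d4:-→d5:-→d6:-→d7:-→d8:-→d9:-→d10:-→d11:-→d12:-→d13:-→d14:-→d15:-→d16:-→d17:H0→d18:-→d19:-→d20:H0  best=H0

== LOOKUPS ==
["no-route","H1","H0","H2","H1","H0","H0","H1","H0","H2","H4","H0","H3","H0"]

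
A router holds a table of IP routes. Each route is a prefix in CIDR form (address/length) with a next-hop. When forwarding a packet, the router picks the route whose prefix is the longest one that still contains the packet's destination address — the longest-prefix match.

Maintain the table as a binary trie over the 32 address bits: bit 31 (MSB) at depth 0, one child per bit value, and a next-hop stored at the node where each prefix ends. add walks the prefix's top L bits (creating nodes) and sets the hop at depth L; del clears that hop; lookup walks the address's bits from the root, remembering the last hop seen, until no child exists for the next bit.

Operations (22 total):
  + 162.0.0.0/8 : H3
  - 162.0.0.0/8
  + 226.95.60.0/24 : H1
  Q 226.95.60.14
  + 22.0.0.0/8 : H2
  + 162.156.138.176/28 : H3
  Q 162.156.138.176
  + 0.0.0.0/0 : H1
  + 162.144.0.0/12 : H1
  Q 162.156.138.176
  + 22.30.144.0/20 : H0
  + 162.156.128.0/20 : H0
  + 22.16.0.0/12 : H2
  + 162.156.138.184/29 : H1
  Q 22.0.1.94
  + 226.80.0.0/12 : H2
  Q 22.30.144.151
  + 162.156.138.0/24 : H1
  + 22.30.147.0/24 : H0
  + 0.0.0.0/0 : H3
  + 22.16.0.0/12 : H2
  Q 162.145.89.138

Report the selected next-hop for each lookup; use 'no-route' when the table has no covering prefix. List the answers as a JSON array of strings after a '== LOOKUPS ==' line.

Trace:
  + 162.0.0.0/8 (H3) depth=8
  - 162.0.0.0/8 clear@8
  + 226.95.60.0/24 (H1) depth=24
  lookup 226.95.60.14: bits 111000100101111100111100 walk d0:-→d1:-→d2:-→d3:-→d4:-→d5:-→d6:-→d7:-→d8:-→d9:-→d10:-→d11:-→d12:-→d13:-→d14:-→d15:-→d16:-→d17:-→d18:-→d19:-→d20:-→d21:-→d22:-→d23:-→d24:H1 -> H1
  + 22.0.0.0/8 (H2) depth=8
  + 162.156.138.176/28 (H3) depth=28
  lookup 162.156.138.176: bits 1010001010011100100010101011 walk d0:-→d1:-→d2:-→d3:-→d4:-→d5:-→d6:-→d7:-→d8:-→d9:-→d10:-→d11:-→d12:-→d13:-→d14:-→d15:-→d16:-→d17:-→d18:-→d19:-→d20:-→d21:-→d22:-→d23:-→d24:-→d25:-→d26:-→d27:-→d28:H3 -> H3
  + 0.0.0.0/0 (H1) depth=0
  + 162.144.0.0/12 (H1) depth=12
  lookup 162.156.138.176: bits 1010001010011100100010101011 walk d0:H1→d1:-→d2:-→d3:-→d4:-→d5:-→d6:-→d7:-→d8:-→d9:-→d10:-→d11:-→d12:H1→d13:-→d14:-→d15:-→d16:-→d17:-→d18:-→d19:-→d20:-→d21:-→d22:-→d23:-→d24:-→d25:-→d26:-→d27:-→d28:H3 -> H3
  + 22.30.144.0/20 (H0) depth=20
  + 162.156.128.0/20 (H0) depth=20
  + 22.16.0.0/12 (H2) depth=12
  + 162.156.138.184/29 (H1) depth=29
  lookup 22.0.1.94: bits 00010110000 walk d0:H1→d1:-→d2:-→d3:-→d4:-→d5:-→d6:-→d7:-→d8:H2→d9:-→d10:-→d11:- -> H2
  + 226.80.0.0/12 (H2) depth=12
  lookup 22.30.144.151: bits 00010110000111101001 walk d0:H1→d1:-→d2:-→d3:-→d4:-→d5:-→d6:-→d7:-→d8:H2→d9:-→d10:-→d11:-→d12:H2→d13:-→d14:-→d15:-→d16:-→d17:-→d18:-→d19:-→d20:H0 -> H0
  + 162.156.138.0/24 (H1) depth=24
  + 22.30.147.0/24 (H0) depth=24
  + 0.0.0.0/0 (H3) depth=0
  + 22.16.0.0/12 (H2) depth=12
  lookup 162.145.89.138: bits 101000101001 walk d0:H3→d1:-→d2:-→d3:-→d4:-→d5:-→d6:-→d7:-→d8:-→d9:-→d10:-→d11:-→d12:H1 -> H1

== LOOKUPS ==
["H1","H3","H3","H2","H0","H1"]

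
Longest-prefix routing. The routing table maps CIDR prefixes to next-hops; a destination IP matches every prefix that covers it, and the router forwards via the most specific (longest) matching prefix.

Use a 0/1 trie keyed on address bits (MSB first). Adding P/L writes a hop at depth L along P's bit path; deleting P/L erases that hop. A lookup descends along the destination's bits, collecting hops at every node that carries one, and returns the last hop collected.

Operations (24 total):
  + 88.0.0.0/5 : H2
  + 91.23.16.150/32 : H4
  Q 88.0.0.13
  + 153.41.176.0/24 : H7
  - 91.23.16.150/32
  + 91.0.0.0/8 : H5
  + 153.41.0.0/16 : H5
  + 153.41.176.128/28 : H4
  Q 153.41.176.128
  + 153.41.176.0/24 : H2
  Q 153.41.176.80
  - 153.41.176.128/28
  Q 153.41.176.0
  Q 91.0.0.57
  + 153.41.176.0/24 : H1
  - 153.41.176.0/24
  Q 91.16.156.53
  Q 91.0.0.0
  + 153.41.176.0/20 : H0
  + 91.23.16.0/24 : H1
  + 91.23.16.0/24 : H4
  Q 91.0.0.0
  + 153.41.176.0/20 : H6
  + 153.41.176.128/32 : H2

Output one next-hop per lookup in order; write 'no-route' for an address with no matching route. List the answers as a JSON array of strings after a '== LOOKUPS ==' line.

Trace:
  + 88.0.0.0/5 (H2) depth=5
  + 91.23.16.150/32 (H4) depth=32
  ? 88.0.0.13  path d0:-→d1:-→d2:-→d3:-→d4:-→d5:H2→d6:-  best=H2
  + 153.41.176.0/24 (H7) depth=24
  del 91.23.16.150/32 (clear depth 32)
  + 91.0.0.0/8 (H5) depth=8
  + 153.41.0.0/16 (H5) depth=16
  + 153.41.176.128/28 (H4) depth=28
  ? 153.41.176.128  path d0:-→d1:-→d2:-→d3:-→d4:-→d5:-→d6:-→d7:-→d8:-→d9:-→d10:-→d11:-→d12:-→d13:-→d14:-→d15:-→d16:H5→d17:-→d18:-→d19:-→d20:-→d21:-→d22:-→d23:-→d24:H7→d25:-→d26:-→d27:-→d28:H4  best=H4
  + 153.41.176.0/24 (H2) depth=24
  ? 153.41.176.80  path d0:-→d1:-→d2:-→d3:-→d4:-→d5:-→d6:-→d7:-→d8:-→d9:-→d10:-→d11:-→d12:-→d13:-→d14:-→d15:-→d16:H5→d17:-→d18:-→d19:-→d20:-→d21:-→d22:-→d23:-→d24:H2  best=H2
  del 153.41.176.128/28 (clear depth 28)
  ? 153.41.176.0  path d0:-→d1:-→d2:-→d3:-→d4:-→d5:-→d6:-→d7:-→d8:-→d9:-→d10:-→d11:-→d12:-→d13:-→d14:-→d15:-→d16:H5→d17:-→d18:-→d19:-→d20:-→d21:-→d22:-→d23:-→d24:H2  best=H2
  ? 91.0.0.57  path d0:-→d1:-→d2:-→d3:-→d4:-→d5:H2→d6:-→d7:-→d8:H5→d9:-→d10:-→d11:-  best=H5
  + 153.41.176.0/24 (H1) depth=24
  del 153.41.176.0/24 (clear depth 24)
  ? 91.16.156.53  path d0:-→d1:-→d2:-→d3:-→d4:-→d5:H2→d6:-→d7:-→d8:H5→d9:-→d10:-→d11:-→d12:-→d13:-  best=H5
  ? 91.0.0.0  path d0:-→d1:-→d2:-→d3:-→d4:-→d5:H2→d6:-→d7:-→d8:H5→d9:-→d10:-→d11:-  best=H5
  + 153.41.176.0/20 (H0) depth=20
  + 91.23.16.0/24 (H1) depth=24
  + 91.23.16.0/24 (H4) depth=24
  ? 91.0.0.0  path d0:-→d1:-→d2:-→d3:-→d4:-→d5:H2→d6:-→d7:-→d8:H5→d9:-→d10:-→d11:-  best=H5
  + 153.41.176.0/20 (H6) depth=20
  + 153.41.176.128/32 (H2) depth=32

== LOOKUPS ==
["H2","H4","H2","H2","H5","H5","H5","H5"]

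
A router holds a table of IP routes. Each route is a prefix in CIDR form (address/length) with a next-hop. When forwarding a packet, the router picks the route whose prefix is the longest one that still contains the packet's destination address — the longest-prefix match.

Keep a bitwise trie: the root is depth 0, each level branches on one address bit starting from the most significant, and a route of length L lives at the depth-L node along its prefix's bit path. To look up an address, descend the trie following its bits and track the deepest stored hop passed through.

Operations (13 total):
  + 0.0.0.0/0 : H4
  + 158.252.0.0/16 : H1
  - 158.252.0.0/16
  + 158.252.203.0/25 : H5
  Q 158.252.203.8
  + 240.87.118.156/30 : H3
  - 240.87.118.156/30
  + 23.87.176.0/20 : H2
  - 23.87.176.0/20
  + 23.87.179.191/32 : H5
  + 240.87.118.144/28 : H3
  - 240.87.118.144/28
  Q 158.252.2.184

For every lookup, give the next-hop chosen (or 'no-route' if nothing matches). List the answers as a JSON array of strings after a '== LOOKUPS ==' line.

Process each operation:
  add 0.0.0.0/0 -> H4 at depth 0
  add 158.252.0.0/16 -> H1 at depth 16
  - 158.252.0.0/16 clear@16
  add 158.252.203.0/25 -> H5 at depth 25
  lookup 158.252.203.8: bits 1001111011111100110010110 walk d0:H4→d1:-→d2:-→d3:-→d4:-→d5:-→d6:-→d7:-→d8:-→d9:-→d10:-→d11:-→d12:-→d13:-→d14:-→d15:-→d16:-→d17:-→d18:-→d19:-→d20:-→d21:-→d22:-→d23:-→d24:-→d25:H5 -> H5
  add 240.87.118.156/30 -> H3 at depth 30
  - 240.87.118.156/30 clear@30
  add 23.87.176.0/20 -> H2 at depth 20
  - 23.87.176.0/20 clear@20
  add 23.87.179.191/32 -> H5 at depth 32
  add 240.87.118.144/28 -> H3 at depth 28
  - 240.87.118.144/28 clear@28
  lookup 158.252.2.184: bits 1001111011111100 walk d0:H4→d1:-→d2:-→d3:-→d4:-→d5:-→d6:-→d7:-→d8:-→d9:-→d10:-→d11:-→d12:-→d13:-→d14:-→d15:-→d16:- -> H4

== LOOKUPS ==
["H5","H4"]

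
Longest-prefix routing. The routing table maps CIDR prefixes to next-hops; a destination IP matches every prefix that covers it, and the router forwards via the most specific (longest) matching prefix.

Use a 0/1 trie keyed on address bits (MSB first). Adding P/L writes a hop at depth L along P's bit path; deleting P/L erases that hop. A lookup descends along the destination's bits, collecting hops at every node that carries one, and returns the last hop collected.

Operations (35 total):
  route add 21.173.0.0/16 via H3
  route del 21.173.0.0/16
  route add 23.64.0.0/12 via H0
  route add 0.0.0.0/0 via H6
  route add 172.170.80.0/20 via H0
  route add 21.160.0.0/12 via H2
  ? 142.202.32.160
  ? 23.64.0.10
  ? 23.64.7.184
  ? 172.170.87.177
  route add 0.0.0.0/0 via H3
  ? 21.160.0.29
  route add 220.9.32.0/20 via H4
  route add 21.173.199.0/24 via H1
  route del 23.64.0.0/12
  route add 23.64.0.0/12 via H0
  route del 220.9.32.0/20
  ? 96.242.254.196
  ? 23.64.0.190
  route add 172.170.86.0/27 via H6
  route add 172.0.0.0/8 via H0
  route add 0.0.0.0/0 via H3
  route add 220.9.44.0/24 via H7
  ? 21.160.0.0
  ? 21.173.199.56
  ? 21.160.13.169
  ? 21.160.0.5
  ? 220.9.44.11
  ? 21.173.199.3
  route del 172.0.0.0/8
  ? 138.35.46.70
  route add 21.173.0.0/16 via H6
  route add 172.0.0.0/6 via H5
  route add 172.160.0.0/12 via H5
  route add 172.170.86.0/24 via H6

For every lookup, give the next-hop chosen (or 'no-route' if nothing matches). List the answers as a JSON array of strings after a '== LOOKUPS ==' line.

Trace:
  + 21.173.0.0/16 (H3) depth=16
  del 21.173.0.0/16 (clear depth 16)
  + 23.64.0.0/12 (H0) depth=12
  + 0.0.0.0/0 (H6) depth=0
  + 172.170.80.0/20 (H0) depth=20
  + 21.160.0.0/12 (H2) depth=12
  ? 142.202.32.160  path d0:H6→d1:-→d2:-  best=H6
  ? 23.64.0.10  path d0:H6→d1:-→d2:-→d3:-→d4:-→d5:-→d6:-→d7:-→d8:-→d9:-→d10:-→d11:-→d12:H0  best=H0
  ? 23.64.7.184  path d0:H6→d1:-→d2:-→d3:-→d4:-→d5:-→d6:-→d7:-→d8:-→d9:-→d10:-→d11:-→d12:H0  best=H0
  ? 172.170.87.177  path d0:H6→d1:-→d2:-→d3:-→d4:-→d5:-→d6:-→d7:-→d8:-→d9:-→d10:-→d11:-→d12:-→d13:-→d14:-→d15:-→d16:-→d17:-→d18:-→d19:-→d20:H0  best=H0
  + 0.0.0.0/0 (H3) depth=0
  ? 21.160.0.29  path d0:H3→d1:-→d2:-→d3:-→d4:-→d5:-→d6:-→d7:-→d8:-→d9:-→d10:-→d11:-→d12:H2  best=H2
  + 220.9.32.0/20 (H4) depth=20
  + 21.173.199.0/24 (H1) depth=24
  del 23.64.0.0/12 (clear depth 12)
  + 23.64.0.0/12 (H0) depth=12
  del 220.9.32.0/20 (clear depth 20)
  ? 96.242.254.196  path d0:H3→d1:-  best=H3
  ? 23.64.0.190  path d0:H3→d1:-→d2:-→d3:-→d4:-→d5:-→d6:-→d7:-→d8:-→d9:-→d10:-→d11:-→d12:H0  best=H0
  + 172.170.86.0/27 (H6) depth=27
  + 172.0.0.0/8 (H0) depth=8
  + 0.0.0.0/0 (H3) depth=0
  + 220.9.44.0/24 (H7) depth=24
  ? 21.160.0.0  path d0:H3→d1:-→d2:-→d3:-→d4:-→d5:-→d6:-→d7:-→d8:-→d9:-→d10:-→d11:-→d12:H2  best=H2
  ? 21.173.199.56  path d0:H3→d1:-→d2:-→d3:-→d4:-→d5:-→d6:-→d7:-→d8:-→d9:-→d10:-→d11:-→d12:H2→d13:-→d14:-→d15:-→d16:-→d17:-→d18:-→d19:-→d20:-→d21:-→d22:-→d23:-→d24:H1  best=H1
  ? 21.160.13.169  path d0:H3→d1:-→d2:-→d3:-→d4:-→d5:-→d6:-→d7:-→d8:-→d9:-→d10:-→d11:-→d12:H2  best=H2
  ? 21.160.0.5  path d0:H3→d1:-→d2:-→d3:-→d4:-→d5:-→d6:-→d7:-→d8:-→d9:-→d10:-→d11:-→d12:H2  best=H2
  ? 220.9.44.11  path d0:H3→d1:-→d2:-→d3:-→d4:-→d5:-→d6:-→d7:-→d8:-→d9:-→d10:-→d11:-→d12:-→d13:-→d14:-→d15:-→d16:-→d17:-→d18:-→d19:-→d20:-→d21:-→d22:-→d23:-→d24:H7  best=H7
  ? 21.173.199.3  path d0:H3→d1:-→d2:-→d3:-→d4:-→d5:-→d6:-→d7:-→d8:-→d9:-→d10:-→d11:-→d12:H2→d13:-→d14:-→d15:-→d16:-→d17:-→d18:-→d19:-→d20:-→d21:-→d22:-→d23:-→d24:H1  best=H1
  del 172.0.0.0/8 (clear depth 8)
  ? 138.35.46.70  path d0:H3→d1:-→d2:-  best=H3
  + 21.173.0.0/16 (H6) depth=16
  + 172.0.0.0/6 (H5) depth=6
  + 172.160.0.0/12 (H5) depth=12
  + 172.170.86.0/24 (H6) depth=24

== LOOKUPS ==
["H6","H0","H0","H0","H2","H3","H0","H2","H1","H2","H2","H7","H1","H3"]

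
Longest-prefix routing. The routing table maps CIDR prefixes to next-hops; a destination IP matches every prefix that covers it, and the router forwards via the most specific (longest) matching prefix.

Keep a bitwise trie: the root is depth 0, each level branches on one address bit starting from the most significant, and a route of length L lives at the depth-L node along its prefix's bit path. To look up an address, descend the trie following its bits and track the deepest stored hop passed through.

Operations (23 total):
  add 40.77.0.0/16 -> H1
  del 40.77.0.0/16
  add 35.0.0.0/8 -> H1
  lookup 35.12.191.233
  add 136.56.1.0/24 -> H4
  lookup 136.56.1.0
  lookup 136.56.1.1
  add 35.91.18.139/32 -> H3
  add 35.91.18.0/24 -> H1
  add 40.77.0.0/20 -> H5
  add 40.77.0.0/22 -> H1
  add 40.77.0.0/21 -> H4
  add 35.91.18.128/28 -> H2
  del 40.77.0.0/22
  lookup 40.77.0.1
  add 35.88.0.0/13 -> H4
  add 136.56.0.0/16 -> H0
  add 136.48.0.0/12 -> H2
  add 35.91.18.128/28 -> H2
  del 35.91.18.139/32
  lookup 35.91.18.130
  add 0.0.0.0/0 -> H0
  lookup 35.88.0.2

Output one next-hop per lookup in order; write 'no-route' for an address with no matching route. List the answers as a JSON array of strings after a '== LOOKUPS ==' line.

Trace:
  + 40.77.0.0/16 (H1) depth=16
  - 40.77.0.0/16 clear@16
  + 35.0.0.0/8 (H1) depth=8
  ? 35.12.191.233  path d0:-→d1:-→d2:-→d3:-→d4:-→d5:-→d6:-→d7:-→d8:H1  best=H1
  + 136.56.1.0/24 (H4) depth=24
  ? 136.56.1.0  path d0:-→d1:-→d2:-→d3:-→d4:-→d5:-→d6:-→d7:-→d8:-→d9:-→d10:-→d11:-→d12:-→d13:-→d14:-→d15:-→d16:-→d17:-→d18:-→d19:-→d20:-→d21:-→d22:-→d23:-→d24:H4  best=H4
  ? 136.56.1.1  path d0:-→d1:-→d2:-→d3:-→d4:-→d5:-→d6:-→d7:-→d8:-→d9:-→d10:-→d11:-→d12:-→d13:-→d14:-→d15:-→d16:-→d17:-→d18:-→d19:-→d20:-→d21:-→d22:-→d23:-→d24:H4  best=H4
  + 35.91.18.139/32 (H3) depth=32
  + 35.91.18.0/24 (H1) depth=24
  + 40.77.0.0/20 (H5) depth=20
  + 40.77.0.0/22 (H1) depth=22
  + 40.77.0.0/21 (H4) depth=21
  + 35.91.18.128/28 (H2) depth=28
  - 40.77.0.0/22 clear@22
  ? 40.77.0.1  path d0:-→d1:-→d2:-→d3:-→d4:-→d5:-→d6:-→d7:-→d8:-→d9:-→d10:-→d11:-→d12:-→d13:-→d14:-→d15:-→d16:-→d17:-→d18:-→d19:-→d20:H5→d21:H4→d22:-  best=H4
  + 35.88.0.0/13 (H4) depth=13
  + 136.56.0.0/16 (H0) depth=16
  + 136.48.0.0/12 (H2) depth=12
  + 35.91.18.128/28 (H2) depth=28
  - 35.91.18.139/32 clear@32
  ? 35.91.18.130  path d0:-→d1:-→d2:-→d3:-→d4:-→d5:-→d6:-→d7:-→d8:H1→d9:-→d10:-→d11:-→d12:-→d13:H4→d14:-→d15:-→d16:-→d17:-→d18:-→d19:-→d20:-→d21:-→d22:-→d23:-→d24:H1→d25:-→d26:-→d27:-→d28:H2  best=H2
  + 0.0.0.0/0 (H0) depth=0
  ? 35.88.0.2  path d0:H0→d1:-→d2:-→d3:-→d4:-→d5:-→d6:-→d7:-→d8:H1→d9:-→d10:-→d11:-→d12:-→d13:H4→d14:-  best=H4

== LOOKUPS ==
["H1","H4","H4","H4","H2","H4"]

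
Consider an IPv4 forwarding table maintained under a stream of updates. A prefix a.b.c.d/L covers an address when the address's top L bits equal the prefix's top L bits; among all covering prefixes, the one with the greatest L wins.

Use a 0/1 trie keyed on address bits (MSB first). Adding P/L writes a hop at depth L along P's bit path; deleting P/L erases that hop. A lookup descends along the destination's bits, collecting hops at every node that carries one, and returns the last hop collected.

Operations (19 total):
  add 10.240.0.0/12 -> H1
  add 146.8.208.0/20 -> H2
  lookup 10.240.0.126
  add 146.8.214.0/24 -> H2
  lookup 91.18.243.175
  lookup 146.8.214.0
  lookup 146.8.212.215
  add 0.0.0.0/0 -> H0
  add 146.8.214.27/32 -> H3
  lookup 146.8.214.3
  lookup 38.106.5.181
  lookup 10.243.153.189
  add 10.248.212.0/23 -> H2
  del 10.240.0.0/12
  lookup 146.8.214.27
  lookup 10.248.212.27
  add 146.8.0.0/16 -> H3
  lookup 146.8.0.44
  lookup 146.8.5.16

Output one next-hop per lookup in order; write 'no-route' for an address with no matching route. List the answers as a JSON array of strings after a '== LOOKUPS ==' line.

Trace:
  add 10.240.0.0/12 -> H1 at depth 12
  add 146.8.208.0/20 -> H2 at depth 20
  lookup 10.240.0.126: bits 000010101111 walk d0:-→d1:-→d2:-→d3:-→d4:-→d5:-→d6:-→d7:-→d8:-→d9:-→d10:-→d11:-→d12:H1 -> H1
  add 146.8.214.0/24 -> H2 at depth 24
  lookup 91.18.243.175: bits 0 walk d0:-→d1:- -> no-route
  lookup 146.8.214.0: bits 100100100000100011010110 walk d0:-→d1:-→d2:-→d3:-→d4:-→d5:-→d6:-→d7:-→d8:-→d9:-→d10:-→d11:-→d12:-→d13:-→d14:-→d15:-→d16:-→d17:-→d18:-→d19:-→d20:H2→d21:-→d22:-→d23:-→d24:H2 -> H2
  lookup 146.8.212.215: bits 1001001000001000110101 walk d0:-→d1:-→d2:-→d3:-→d4:-→d5:-→d6:-→d7:-→d8:-→d9:-→d10:-→d11:-→d12:-→d13:-→d14:-→d15:-→d16:-→d17:-→d18:-→d19:-→d20:H2→d21:-→d22:- -> H2
  add 0.0.0.0/0 -> H0 at depth 0
  add 146.8.214.27/32 -> H3 at depth 32
  lookup 146.8.214.3: bits 100100100000100011010110000 walk d0:H0→d1:-→d2:-→d3:-→d4:-→d5:-→d6:-→d7:-→d8:-→d9:-→d10:-→d11:-→d12:-→d13:-→d14:-→d15:-→d16:-→d17:-→d18:-→d19:-→d20:H2→d21:-→d22:-→d23:-→d24:H2→d25:-→d26:-→d27:- -> H2
  lookup 38.106.5.181: bits 00 walk d0:H0→d1:-→d2:- -> H0
  lookup 10.243.153.189: bits 000010101111 walk d0:H0→d1:-→d2:-→d3:-→d4:-→d5:-→d6:-→d7:-→d8:-→d9:-→d10:-→d11:-→d12:H1 -> H1
  add 10.248.212.0/23 -> H2 at depth 23
  - 10.240.0.0/12 clear@12
  lookup 146.8.214.27: bits 10010010000010001101011000011011 walk d0:H0→d1:-→d2:-→d3:-→d4:-→d5:-→d6:-→d7:-→d8:-→d9:-→d10:-→d11:-→d12:-→d13:-→d14:-→d15:-→d16:-→d17:-→d18:-→d19:-→d20:H2→d21:-→d22:-→d23:-→d24:H2→d25:-→d26:-→d27:-→d28:-→d29:-→d30:-→d31:-→d32:H3 -> H3
  lookup 10.248.212.27: bits 00001010111110001101010 walk d0:H0→d1:-→d2:-→d3:-→d4:-→d5:-→d6:-→d7:-→d8:-→d9:-→d10:-→d11:-→d12:-→d13:-→d14:-→d15:-→d16:-→d17:-→d18:-→d19:-→d20:-→d21:-→d22:-→d23:H2 -> H2
  add 146.8.0.0/16 -> H3 at depth 16
  lookup 146.8.0.44: bits 1001001000001000 walk d0:H0→d1:-→d2:-→d3:-→d4:-→d5:-→d6:-→d7:-→d8:-→d9:-→d10:-→d11:-→d12:-→d13:-→d14:-→d15:-→d16:H3 -> H3
  lookup 146.8.5.16: bits 1001001000001000 walk d0:H0→d1:-→d2:-→d3:-→d4:-→d5:-→d6:-→d7:-→d8:-→d9:-→d10:-→d11:-→d12:-→d13:-→d14:-→d15:-→d16:H3 -> H3

== LOOKUPS ==
["H1","no-route","H2","H2","H2","H0","H1","H3","H2","H3","H3"]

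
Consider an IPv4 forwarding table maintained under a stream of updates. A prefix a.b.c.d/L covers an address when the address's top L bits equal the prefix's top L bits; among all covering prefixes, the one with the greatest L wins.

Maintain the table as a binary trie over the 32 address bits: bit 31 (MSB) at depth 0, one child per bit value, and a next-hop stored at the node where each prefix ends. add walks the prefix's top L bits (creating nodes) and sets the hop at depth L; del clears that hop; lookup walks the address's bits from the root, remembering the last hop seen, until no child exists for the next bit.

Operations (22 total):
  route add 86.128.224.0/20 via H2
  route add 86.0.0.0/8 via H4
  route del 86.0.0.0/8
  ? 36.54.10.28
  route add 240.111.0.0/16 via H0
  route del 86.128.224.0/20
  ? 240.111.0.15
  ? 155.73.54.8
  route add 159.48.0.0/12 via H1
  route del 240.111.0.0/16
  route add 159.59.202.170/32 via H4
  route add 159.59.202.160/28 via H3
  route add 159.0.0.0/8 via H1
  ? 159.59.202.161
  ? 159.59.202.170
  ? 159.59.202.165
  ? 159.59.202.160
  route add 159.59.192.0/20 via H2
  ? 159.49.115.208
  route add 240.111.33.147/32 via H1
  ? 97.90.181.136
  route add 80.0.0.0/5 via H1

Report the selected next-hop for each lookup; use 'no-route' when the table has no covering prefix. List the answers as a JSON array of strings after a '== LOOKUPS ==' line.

Process each operation:
  + 86.128.224.0/20 (H2) depth=20
  + 86.0.0.0/8 (H4) depth=8
  del 86.0.0.0/8 (clear depth 8)
  Q 36.54.10.28: descend 0 ; hops seen [∅] ; pick no-route
  + 240.111.0.0/16 (H0) depth=16
  del 86.128.224.0/20 (clear depth 20)
  Q 240.111.0.15: descend 1111000001101111 ; hops seen [H0] ; pick H0
  Q 155.73.54.8: descend 1 ; hops seen [∅] ; pick no-route
  + 159.48.0.0/12 (H1) depth=12
  del 240.111.0.0/16 (clear depth 16)
  + 159.59.202.170/32 (H4) depth=32
  + 159.59.202.160/28 (H3) depth=28
  + 159.0.0.0/8 (H1) depth=8
  Q 159.59.202.161: descend 1001111100111011110010101010 ; hops seen [H1,H1,H3] ; pick H3
  Q 159.59.202.170: descend 10011111001110111100101010101010 ; hops seen [H1,H1,H3,H4] ; pick H4
  Q 159.59.202.165: descend 1001111100111011110010101010 ; hops seen [H1,H1,H3] ; pick H3
  Q 159.59.202.160: descend 1001111100111011110010101010 ; hops seen [H1,H1,H3] ; pick H3
  + 159.59.192.0/20 (H2) depth=20
  Q 159.49.115.208: descend 100111110011 ; hops seen [H1,H1] ; pick H1
  + 240.111.33.147/32 (H1) depth=32
  Q 97.90.181.136: descend 01 ; hops seen [∅] ; pick no-route
  + 80.0.0.0/5 (H1) depth=5

== LOOKUPS ==
["no-route","H0","no-route","H3","H4","H3","H3","H1","no-route"]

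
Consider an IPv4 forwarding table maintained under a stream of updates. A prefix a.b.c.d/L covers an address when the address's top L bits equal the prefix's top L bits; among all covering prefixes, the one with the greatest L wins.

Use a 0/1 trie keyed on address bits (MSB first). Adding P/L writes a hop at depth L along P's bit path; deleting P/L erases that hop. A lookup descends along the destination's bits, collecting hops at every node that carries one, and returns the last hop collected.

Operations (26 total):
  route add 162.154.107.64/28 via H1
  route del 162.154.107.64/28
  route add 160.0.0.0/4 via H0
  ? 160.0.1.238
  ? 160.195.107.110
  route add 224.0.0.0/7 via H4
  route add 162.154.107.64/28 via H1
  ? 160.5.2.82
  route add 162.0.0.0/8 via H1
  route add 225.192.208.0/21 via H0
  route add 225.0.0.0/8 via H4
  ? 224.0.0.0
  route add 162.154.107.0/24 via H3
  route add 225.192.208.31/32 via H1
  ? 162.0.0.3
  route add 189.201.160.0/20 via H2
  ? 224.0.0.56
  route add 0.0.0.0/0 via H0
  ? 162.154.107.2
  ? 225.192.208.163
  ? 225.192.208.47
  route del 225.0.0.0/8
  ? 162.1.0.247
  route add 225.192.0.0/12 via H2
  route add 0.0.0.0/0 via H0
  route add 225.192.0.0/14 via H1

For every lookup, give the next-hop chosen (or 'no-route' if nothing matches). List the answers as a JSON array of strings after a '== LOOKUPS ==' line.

Apply in order:
  + 162.154.107.64/28 (H1) depth=28
  del 162.154.107.64/28 (clear depth 28)
  + 160.0.0.0/4 (H0) depth=4
  Q 160.0.1.238: descend 101000 ; hops seen [H0] ; pick H0
  Q 160.195.107.110: descend 101000 ; hops seen [H0] ; pick H0
  + 224.0.0.0/7 (H4) depth=7
  + 162.154.107.64/28 (H1) depth=28
  Q 160.5.2.82: descend 101000 ; hops seen [H0] ; pick H0
  + 162.0.0.0/8 (H1) depth=8
  + 225.192.208.0/21 (H0) depth=21
  + 225.0.0.0/8 (H4) depth=8
  Q 224.0.0.0: descend 1110000 ; hops seen [H4] ; pick H4
  + 162.154.107.0/24 (H3) depth=24
  + 225.192.208.31/32 (H1) depth=32
  Q 162.0.0.3: descend 10100010 ; hops seen [H0,H1] ; pick H1
  + 189.201.160.0/20 (H2) depth=20
  Q 224.0.0.56: descend 1110000 ; hops seen [H4] ; pick H4
  + 0.0.0.0/0 (H0) depth=0
  Q 162.154.107.2: descend 1010001010011010011010110 ; hops seen [H0,H0,H1,H3] ; pick H3
  Q 225.192.208.163: descend 111000011100000011010000 ; hops seen [H0,H4,H4,H0] ; pick H0
  Q 225.192.208.47: descend 11100001110000001101000000 ; hops seen [H0,H4,H4,H0] ; pick H0
  del 225.0.0.0/8 (clear depth 8)
  Q 162.1.0.247: descend 10100010 ; hops seen [H0,H0,H1] ; pick H1
  + 225.192.0.0/12 (H2) depth=12
  + 0.0.0.0/0 (H0) depth=0
  + 225.192.0.0/14 (H1) depth=14

== LOOKUPS ==
["H0","H0","H0","H4","H1","H4","H3","H0","H0","H1"]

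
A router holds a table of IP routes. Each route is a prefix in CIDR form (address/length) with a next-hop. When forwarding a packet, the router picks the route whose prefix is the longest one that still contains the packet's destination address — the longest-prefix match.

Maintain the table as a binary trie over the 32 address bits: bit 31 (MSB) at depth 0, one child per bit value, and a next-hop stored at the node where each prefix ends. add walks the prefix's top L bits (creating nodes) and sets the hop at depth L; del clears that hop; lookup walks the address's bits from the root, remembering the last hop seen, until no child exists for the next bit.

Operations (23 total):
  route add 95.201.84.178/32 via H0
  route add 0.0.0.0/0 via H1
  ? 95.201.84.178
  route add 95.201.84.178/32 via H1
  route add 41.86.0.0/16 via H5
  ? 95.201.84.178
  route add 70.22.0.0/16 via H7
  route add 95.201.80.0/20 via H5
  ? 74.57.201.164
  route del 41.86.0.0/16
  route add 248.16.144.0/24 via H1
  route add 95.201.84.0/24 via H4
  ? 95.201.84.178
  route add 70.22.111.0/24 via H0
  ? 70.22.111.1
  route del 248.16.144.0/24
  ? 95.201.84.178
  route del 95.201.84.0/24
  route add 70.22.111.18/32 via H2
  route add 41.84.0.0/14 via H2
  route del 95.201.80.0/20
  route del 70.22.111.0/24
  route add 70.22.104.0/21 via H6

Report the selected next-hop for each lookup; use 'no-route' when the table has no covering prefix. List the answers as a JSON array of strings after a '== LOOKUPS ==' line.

Process each operation:
  + 95.201.84.178/32 (H0) depth=32
  + 0.0.0.0/0 (H1) depth=0
  ? 95.201.84.178  path d0:H1→d1:-→d2:-→d3:-→d4:-→d5:-→d6:-→d7:-→d8:-→d9:-→d10:-→d11:-→d12:-→d13:-→d14:-→d15:-→d16:-→d17:-→d18:-→d19:-→d20:-→d21:-→d22:-→d23:-→d24:-→d25:-→d26:-→d27:-→d28:-→d29:-→d30:-→d31:-→d32:H0  best=H0
  + 95.201.84.178/32 (H1) depth=32
  + 41.86.0.0/16 (H5) depth=16
  ? 95.201.84.178  path d0:H1→d1:-→d2:-→d3:-→d4:-→d5:-→d6:-→d7:-→d8:-→d9:-→d10:-→d11:-→d12:-→d13:-→d14:-→d15:-→d16:-→d17:-→d18:-→d19:-→d20:-→d21:-→d22:-→d23:-→d24:-→d25:-→d26:-→d27:-→d28:-→d29:-→d30:-→d31:-→d32:H1  best=H1
  + 70.22.0.0/16 (H7) depth=16
  + 95.201.80.0/20 (H5) depth=20
  ? 74.57.201.164  path d0:H1→d1:-→d2:-→d3:-→d4:-  best=H1
  - 41.86.0.0/16 clear@16
  + 248.16.144.0/24 (H1) depth=24
  + 95.201.84.0/24 (H4) depth=24
  ? 95.201.84.178  path d0:H1→d1:-→d2:-→d3:-→d4:-→d5:-→d6:-→d7:-→d8:-→d9:-→d10:-→d11:-→d12:-→d13:-→d14:-→d15:-→d16:-→d17:-→d18:-→d19:-→d20:H5→d21:-→d22:-→d23:-→d24:H4→d25:-→d26:-→d27:-→d28:-→d29:-→d30:-→d31:-→d32:H1  best=H1
  + 70.22.111.0/24 (H0) depth=24
  ? 70.22.111.1  path d0:H1→d1:-→d2:-→d3:-→d4:-→d5:-→d6:-→d7:-→d8:-→d9:-→d10:-→d11:-→d12:-→d13:-→d14:-→d15:-→d16:H7→d17:-→d18:-→d19:-→d20:-→d21:-→d22:-→d23:-→d24:H0  best=H0
  - 248.16.144.0/24 clear@24
  ? 95.201.84.178  path d0:H1→d1:-→d2:-→d3:-→d4:-→d5:-→d6:-→d7:-→d8:-→d9:-→d10:-→d11:-→d12:-→d13:-→d14:-→d15:-→d16:-→d17:-→d18:-→d19:-→d20:H5→d21:-→d22:-→d23:-→d24:H4→d25:-→d26:-→d27:-→d28:-→d29:-→d30:-→d31:-→d32:H1  best=H1
  - 95.201.84.0/24 clear@24
  + 70.22.111.18/32 (H2) depth=32
  + 41.84.0.0/14 (H2) depth=14
  - 95.201.80.0/20 clear@20
  - 70.22.111.0/24 clear@24
  + 70.22.104.0/21 (H6) depth=21

== LOOKUPS ==
["H0","H1","H1","H1","H0","H1"]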